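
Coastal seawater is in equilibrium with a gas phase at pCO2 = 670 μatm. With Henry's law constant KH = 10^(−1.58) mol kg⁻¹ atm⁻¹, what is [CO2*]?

[CO2*] = 17.6 μmol/kg

KH = 10^(−1.58) = 2.630×10^-2 mol kg⁻¹ atm⁻¹
[CO2*] = KH · pCO2 = 2.630×10^-2 × 670×10^-6 atm = 1.76×10^-5 mol/kg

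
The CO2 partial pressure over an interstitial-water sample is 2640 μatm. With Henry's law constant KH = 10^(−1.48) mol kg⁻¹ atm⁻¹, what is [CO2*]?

KH = 10^(−1.48) = 3.311×10^-2 mol kg⁻¹ atm⁻¹
[CO2*] = KH · pCO2 = 3.311×10^-2 × 2640×10^-6 atm = 8.74×10^-5 mol/kg

[CO2*] = 87.4 μmol/kg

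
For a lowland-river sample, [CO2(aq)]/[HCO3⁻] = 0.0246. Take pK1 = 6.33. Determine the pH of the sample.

pH = 7.94

From K1 = [H⁺][HCO3⁻]/[CO2(aq)]:  pH = pK1 − log₁₀([CO2(aq)]/[HCO3⁻])
log₁₀(0.0246) = -1.609
pH = 6.33 − (-1.609) = 7.94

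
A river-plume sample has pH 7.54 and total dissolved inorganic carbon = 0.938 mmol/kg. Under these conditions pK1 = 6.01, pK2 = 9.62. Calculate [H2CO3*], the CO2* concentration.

α₀ = 1 / (1 + K1/[H⁺] + K1K2/[H⁺]²) = 1 / (1 + 10^+1.53 + 10^-0.55)
   = 1 / (1 + 33.884 + 0.28184) = 1/35.166 = 0.02844
[CO2*] = α₀ × DIC = 0.02844 × 0.938 = 0.0267 mmol/kg

[CO2*] = 0.0267 mmol/kg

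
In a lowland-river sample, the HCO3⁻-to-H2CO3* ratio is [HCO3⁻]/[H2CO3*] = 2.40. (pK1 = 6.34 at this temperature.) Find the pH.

pH = 6.72

From K1 = [H⁺][HCO3⁻]/[H2CO3*]:  pH = pK1 + log₁₀([HCO3⁻]/[H2CO3*])
log₁₀(2.40) = +0.380
pH = 6.34 + (+0.380) = 6.72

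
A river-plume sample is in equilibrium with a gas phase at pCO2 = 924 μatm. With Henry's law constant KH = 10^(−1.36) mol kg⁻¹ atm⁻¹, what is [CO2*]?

KH = 10^(−1.36) = 4.365×10^-2 mol kg⁻¹ atm⁻¹
[CO2*] = KH · pCO2 = 4.365×10^-2 × 924×10^-6 atm = 4.03×10^-5 mol/kg

[CO2*] = 40.3 μmol/kg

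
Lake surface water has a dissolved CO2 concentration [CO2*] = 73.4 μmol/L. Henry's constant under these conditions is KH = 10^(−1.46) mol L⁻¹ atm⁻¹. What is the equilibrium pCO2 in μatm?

KH = 10^(−1.46) = 3.467×10^-2 mol L⁻¹ atm⁻¹
pCO2 = [CO2*]/KH = 73.4×10^-6 / 3.467×10^-2 = 2.12×10^-3 atm = 2120 μatm

pCO2 = 2120 μatm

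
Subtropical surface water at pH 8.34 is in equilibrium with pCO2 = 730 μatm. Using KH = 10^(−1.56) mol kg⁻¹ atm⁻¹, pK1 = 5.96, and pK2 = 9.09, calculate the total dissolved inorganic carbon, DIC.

[CO2*] = KH · pCO2 = 10^(−1.56) × 730×10^-6 = 2.011×10^-5 mol/kg
α₀ = 1/(1 + K1/[H⁺] + K1K2/[H⁺]²) = 1/(1 + 10^+2.38 + 10^+1.63) = 0.003527
DIC = [CO2*]/α₀ = 2.011×10^-5 / 0.003527 = 5.70 mmol/kg

DIC = 5.70 mmol/kg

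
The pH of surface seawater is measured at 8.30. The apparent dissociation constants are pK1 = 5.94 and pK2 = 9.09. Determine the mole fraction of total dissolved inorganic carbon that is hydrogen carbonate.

α₁ = 0.857

α₁ = 1 / (1 + [H⁺]/K1 + K2/[H⁺]) = 1 / (1 + 10^-2.36 + 10^-0.79)
   = 1 / (1 + 0.0043652 + 0.16218) = 1/1.1665 = 0.8572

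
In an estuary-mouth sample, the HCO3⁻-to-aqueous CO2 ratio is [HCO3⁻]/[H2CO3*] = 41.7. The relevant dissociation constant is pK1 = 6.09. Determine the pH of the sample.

From K1 = [H⁺][HCO3⁻]/[H2CO3*]:  pH = pK1 + log₁₀([HCO3⁻]/[H2CO3*])
log₁₀(41.7) = +1.620
pH = 6.09 + (+1.620) = 7.71

pH = 7.71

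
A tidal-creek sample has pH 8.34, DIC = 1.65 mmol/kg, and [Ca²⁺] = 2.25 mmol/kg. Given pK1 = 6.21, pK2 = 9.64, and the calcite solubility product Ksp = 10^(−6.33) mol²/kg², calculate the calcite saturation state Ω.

Ω = 0.376

α₂ = 1 / (1 + [H⁺]/K2 + [H⁺]²/(K1K2)) = 1 / (1 + 10^+1.30 + 10^-0.83)
   = 1 / (1 + 19.953 + 0.14791) = 1/21.101 = 0.04739
[CO3²⁻] = α₂ × DIC = 0.04739 × 1.65 = 0.07820 mmol/kg
Ksp = 10^(−6.33) = 4.677×10^-7
Ω = [Ca²⁺][CO3²⁻]/Ksp = (2.25×10^-3)(7.820×10^-5) / 4.677×10^-7 = 0.376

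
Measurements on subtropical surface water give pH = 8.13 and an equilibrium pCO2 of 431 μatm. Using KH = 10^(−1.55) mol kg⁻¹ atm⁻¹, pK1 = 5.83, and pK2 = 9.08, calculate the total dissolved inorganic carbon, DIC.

[CO2*] = KH · pCO2 = 10^(−1.55) × 431×10^-6 = 1.215×10^-5 mol/kg
α₀ = 1/(1 + K1/[H⁺] + K1K2/[H⁺]²) = 1/(1 + 10^+2.30 + 10^+1.35) = 0.004486
DIC = [CO2*]/α₀ = 1.215×10^-5 / 0.004486 = 2.71 mmol/kg

DIC = 2.71 mmol/kg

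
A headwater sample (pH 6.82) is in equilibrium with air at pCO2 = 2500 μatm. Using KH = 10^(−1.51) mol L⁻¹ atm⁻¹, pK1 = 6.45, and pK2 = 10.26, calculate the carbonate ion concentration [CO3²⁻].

[CO2*] = KH · pCO2 = 10^(−1.51) × 2500×10^-6 = 7.726×10^-5 mol/L
α₀ = 1/(1 + K1/[H⁺] + K1K2/[H⁺]²) = 1/(1 + 10^+0.37 + 10^-3.07) = 0.2989
DIC = [CO2*]/α₀ = 7.726×10^-5 / 0.2989 = 0.2584 mmol/L
[CO3²⁻] = α₂·DIC; α₂ = 0.0002544, so [CO3²⁻] = 0.0002544 × 0.2584 = 6.58×10^-5 mmol/L = 0.0658 μmol/L

[CO3²⁻] = 0.0658 μmol/L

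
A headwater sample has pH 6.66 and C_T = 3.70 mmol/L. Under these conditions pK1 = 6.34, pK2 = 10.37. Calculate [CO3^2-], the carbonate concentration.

[CO3²⁻] = 0.488 μmol/L

α₂ = 1 / (1 + [H⁺]/K2 + [H⁺]²/(K1K2)) = 1 / (1 + 10^+3.71 + 10^+3.39)
   = 1 / (1 + 5128.6 + 2454.7) = 1/7584.3 = 0.0001319
[CO3²⁻] = α₂ × DIC = 0.0001319 × 3.70 = 0.000488 mmol/L = 0.488 μmol/L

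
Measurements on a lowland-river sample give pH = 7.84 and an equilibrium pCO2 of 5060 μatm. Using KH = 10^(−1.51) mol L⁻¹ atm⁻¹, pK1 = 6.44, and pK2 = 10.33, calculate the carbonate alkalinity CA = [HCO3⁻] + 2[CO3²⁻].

[CO2*] = KH · pCO2 = 10^(−1.51) × 5060×10^-6 = 1.564×10^-4 mol/L
α₀ = 1/(1 + K1/[H⁺] + K1K2/[H⁺]²) = 1/(1 + 10^+1.40 + 10^-1.09) = 0.03817
DIC = [CO2*]/α₀ = 1.564×10^-4 / 0.03817 = 4.097 mmol/L
CA = (α₁ + 2α₂)·DIC = (0.9587 + 2×0.003102) × 4.097 = 3.95 mmol/L

CA = 3.95 mmol/L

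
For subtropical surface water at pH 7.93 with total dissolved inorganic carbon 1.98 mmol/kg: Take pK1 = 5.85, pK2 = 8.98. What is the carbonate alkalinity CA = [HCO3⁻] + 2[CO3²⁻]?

CA = [HCO3⁻] + 2[CO3²⁻] = (α₁ + 2α₂)·DIC
At pH 7.93: [H⁺]/K1 = 10^-2.08 = 0.0083176, K2/[H⁺] = 10^-1.05 = 0.089125
α₁ = 1/(1 + 0.0083176 + 0.089125) = 1/1.0974 = 0.9112; α₂ = α₁·K2/[H⁺] = 0.08121
α₁ + 2α₂ = 1.0736
CA = 1.0736 × 1.98 = 2.13 mmol/kg

CA = 2.13 mmol/kg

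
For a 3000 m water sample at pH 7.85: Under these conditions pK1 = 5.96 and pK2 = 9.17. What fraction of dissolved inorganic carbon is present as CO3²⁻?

α₂ = 1 / (1 + [H⁺]/K2 + [H⁺]²/(K1K2)) = 1 / (1 + 10^+1.32 + 10^-0.57)
   = 1 / (1 + 20.893 + 0.26915) = 1/22.162 = 0.04512

α₂ = 0.0451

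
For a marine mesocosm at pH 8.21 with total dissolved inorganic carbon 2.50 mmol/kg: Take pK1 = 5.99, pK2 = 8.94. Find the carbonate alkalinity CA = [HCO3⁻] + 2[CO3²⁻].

CA = [HCO3⁻] + 2[CO3²⁻] = (α₁ + 2α₂)·DIC
At pH 8.21: [H⁺]/K1 = 10^-2.22 = 0.0060256, K2/[H⁺] = 10^-0.73 = 0.18621
α₁ = 1/(1 + 0.0060256 + 0.18621) = 1/1.1922 = 0.8388; α₂ = α₁·K2/[H⁺] = 0.1562
α₁ + 2α₂ = 1.1511
CA = 1.1511 × 2.50 = 2.88 mmol/kg

CA = 2.88 mmol/kg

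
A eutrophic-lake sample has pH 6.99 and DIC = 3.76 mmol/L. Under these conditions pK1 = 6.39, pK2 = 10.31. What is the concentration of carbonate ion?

[CO3²⁻] = 1.44 μmol/L

α₂ = 1 / (1 + [H⁺]/K2 + [H⁺]²/(K1K2)) = 1 / (1 + 10^+3.32 + 10^+2.72)
   = 1 / (1 + 2089.3 + 524.81) = 1/2615.1 = 0.0003824
[CO3²⁻] = α₂ × DIC = 0.0003824 × 3.76 = 0.00144 mmol/L = 1.44 μmol/L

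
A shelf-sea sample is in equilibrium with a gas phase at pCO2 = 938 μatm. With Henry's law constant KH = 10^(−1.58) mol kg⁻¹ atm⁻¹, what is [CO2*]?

[CO2*] = 24.7 μmol/kg

KH = 10^(−1.58) = 2.630×10^-2 mol kg⁻¹ atm⁻¹
[CO2*] = KH · pCO2 = 2.630×10^-2 × 938×10^-6 atm = 2.47×10^-5 mol/kg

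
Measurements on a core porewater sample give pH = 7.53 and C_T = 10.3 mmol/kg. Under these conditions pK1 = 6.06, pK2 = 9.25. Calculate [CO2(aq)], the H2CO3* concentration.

α₀ = 1 / (1 + K1/[H⁺] + K1K2/[H⁺]²) = 1 / (1 + 10^+1.47 + 10^-0.25)
   = 1 / (1 + 29.512 + 0.56234) = 1/31.074 = 0.03218
[CO2*] = α₀ × DIC = 0.03218 × 10.3 = 0.331 mmol/kg

[CO2*] = 0.331 mmol/kg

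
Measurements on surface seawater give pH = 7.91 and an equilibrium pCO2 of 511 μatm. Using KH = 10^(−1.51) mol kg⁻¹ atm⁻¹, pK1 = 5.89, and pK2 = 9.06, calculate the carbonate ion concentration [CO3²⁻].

[CO3²⁻] = 0.117 mmol/kg

[CO2*] = KH · pCO2 = 10^(−1.51) × 511×10^-6 = 1.579×10^-5 mol/kg
α₀ = 1/(1 + K1/[H⁺] + K1K2/[H⁺]²) = 1/(1 + 10^+2.02 + 10^+0.87) = 0.008840
DIC = [CO2*]/α₀ = 1.579×10^-5 / 0.008840 = 1.786 mmol/kg
[CO3²⁻] = α₂·DIC; α₂ = 0.06553, so [CO3²⁻] = 0.06553 × 1.786 = 0.117 mmol/kg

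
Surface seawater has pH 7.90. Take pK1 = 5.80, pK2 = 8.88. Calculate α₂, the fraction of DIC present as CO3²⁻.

α₂ = 1 / (1 + [H⁺]/K2 + [H⁺]²/(K1K2)) = 1 / (1 + 10^+0.98 + 10^-1.12)
   = 1 / (1 + 9.5499 + 0.075858) = 1/10.626 = 0.09411

α₂ = 0.0941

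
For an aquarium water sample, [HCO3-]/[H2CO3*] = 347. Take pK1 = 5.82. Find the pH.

From K1 = [H⁺][HCO3-]/[H2CO3*]:  pH = pK1 + log₁₀([HCO3-]/[H2CO3*])
log₁₀(347) = +2.540
pH = 5.82 + (+2.540) = 8.36

pH = 8.36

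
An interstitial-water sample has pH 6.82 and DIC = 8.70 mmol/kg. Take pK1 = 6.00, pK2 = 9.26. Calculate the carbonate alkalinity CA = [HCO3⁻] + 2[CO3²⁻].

CA = 7.59 mmol/kg

CA = [HCO3⁻] + 2[CO3²⁻] = (α₁ + 2α₂)·DIC
At pH 6.82: [H⁺]/K1 = 10^-0.82 = 0.15136, K2/[H⁺] = 10^-2.44 = 0.0036308
α₁ = 1/(1 + 0.15136 + 0.0036308) = 1/1.1550 = 0.8658; α₂ = α₁·K2/[H⁺] = 0.003144
α₁ + 2α₂ = 0.8721
CA = 0.8721 × 8.70 = 7.59 mmol/kg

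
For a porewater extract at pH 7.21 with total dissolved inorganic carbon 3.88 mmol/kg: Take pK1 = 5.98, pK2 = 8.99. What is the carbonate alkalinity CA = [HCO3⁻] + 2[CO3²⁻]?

CA = 3.73 mmol/kg

CA = [HCO3⁻] + 2[CO3²⁻] = (α₁ + 2α₂)·DIC
At pH 7.21: [H⁺]/K1 = 10^-1.23 = 0.058884, K2/[H⁺] = 10^-1.78 = 0.016596
α₁ = 1/(1 + 0.058884 + 0.016596) = 1/1.0755 = 0.9298; α₂ = α₁·K2/[H⁺] = 0.01543
α₁ + 2α₂ = 0.9607
CA = 0.9607 × 3.88 = 3.73 mmol/kg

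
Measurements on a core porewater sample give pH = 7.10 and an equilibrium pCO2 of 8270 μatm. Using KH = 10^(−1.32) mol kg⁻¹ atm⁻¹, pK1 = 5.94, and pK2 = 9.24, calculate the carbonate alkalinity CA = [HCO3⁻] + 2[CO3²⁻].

CA = 5.80 mmol/kg

[CO2*] = KH · pCO2 = 10^(−1.32) × 8270×10^-6 = 3.958×10^-4 mol/kg
α₀ = 1/(1 + K1/[H⁺] + K1K2/[H⁺]²) = 1/(1 + 10^+1.16 + 10^-0.98) = 0.06427
DIC = [CO2*]/α₀ = 3.958×10^-4 / 0.06427 = 6.159 mmol/kg
CA = (α₁ + 2α₂)·DIC = (0.9290 + 2×0.006730) × 6.159 = 5.80 mmol/kg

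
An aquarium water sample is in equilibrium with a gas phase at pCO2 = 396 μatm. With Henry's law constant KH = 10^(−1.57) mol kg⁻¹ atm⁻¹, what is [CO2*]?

[CO2*] = 10.7 μmol/kg

KH = 10^(−1.57) = 2.692×10^-2 mol kg⁻¹ atm⁻¹
[CO2*] = KH · pCO2 = 2.692×10^-2 × 396×10^-6 atm = 1.07×10^-5 mol/kg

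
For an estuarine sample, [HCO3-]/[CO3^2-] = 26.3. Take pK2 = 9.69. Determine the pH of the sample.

pH = 8.27

From K2 = [H⁺][CO3^2-]/[HCO3-]:  pH = pK2 − log₁₀([HCO3-]/[CO3^2-])
log₁₀(26.3) = +1.420
pH = 9.69 − (+1.420) = 8.27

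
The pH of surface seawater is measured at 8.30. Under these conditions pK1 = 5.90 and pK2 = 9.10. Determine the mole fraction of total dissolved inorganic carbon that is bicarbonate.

α₁ = 0.860

α₁ = 1 / (1 + [H⁺]/K1 + K2/[H⁺]) = 1 / (1 + 10^-2.40 + 10^-0.80)
   = 1 / (1 + 0.0039811 + 0.15849) = 1/1.1625 = 0.8602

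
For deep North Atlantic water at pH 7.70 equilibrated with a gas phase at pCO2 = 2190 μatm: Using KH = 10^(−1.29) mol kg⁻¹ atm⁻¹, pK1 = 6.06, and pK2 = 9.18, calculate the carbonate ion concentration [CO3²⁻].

[CO3²⁻] = 0.162 mmol/kg

[CO2*] = KH · pCO2 = 10^(−1.29) × 2190×10^-6 = 1.123×10^-4 mol/kg
α₀ = 1/(1 + K1/[H⁺] + K1K2/[H⁺]²) = 1/(1 + 10^+1.64 + 10^+0.16) = 0.02169
DIC = [CO2*]/α₀ = 1.123×10^-4 / 0.02169 = 5.177 mmol/kg
[CO3²⁻] = α₂·DIC; α₂ = 0.03136, so [CO3²⁻] = 0.03136 × 5.177 = 0.162 mmol/kg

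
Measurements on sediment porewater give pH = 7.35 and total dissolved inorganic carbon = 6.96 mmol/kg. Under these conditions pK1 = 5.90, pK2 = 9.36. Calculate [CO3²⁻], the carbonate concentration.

[CO3²⁻] = 0.0651 mmol/kg

α₂ = 1 / (1 + [H⁺]/K2 + [H⁺]²/(K1K2)) = 1 / (1 + 10^+2.01 + 10^+0.56)
   = 1 / (1 + 102.33 + 3.6308) = 1/106.96 = 0.009349
[CO3²⁻] = α₂ × DIC = 0.009349 × 6.96 = 0.0651 mmol/kg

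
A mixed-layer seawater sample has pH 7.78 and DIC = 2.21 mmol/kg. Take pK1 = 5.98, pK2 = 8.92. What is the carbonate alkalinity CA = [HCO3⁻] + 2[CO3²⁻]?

CA = 2.32 mmol/kg

CA = [HCO3⁻] + 2[CO3²⁻] = (α₁ + 2α₂)·DIC
At pH 7.78: [H⁺]/K1 = 10^-1.80 = 0.015849, K2/[H⁺] = 10^-1.14 = 0.072444
α₁ = 1/(1 + 0.015849 + 0.072444) = 1/1.0883 = 0.9189; α₂ = α₁·K2/[H⁺] = 0.06657
α₁ + 2α₂ = 1.0520
CA = 1.0520 × 2.21 = 2.32 mmol/kg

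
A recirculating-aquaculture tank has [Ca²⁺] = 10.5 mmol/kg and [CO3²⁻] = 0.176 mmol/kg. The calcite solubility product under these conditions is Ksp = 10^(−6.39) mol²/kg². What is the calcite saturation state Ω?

Ksp = 10^(−6.39) = 4.074×10^-7
Ω = [Ca²⁺][CO3²⁻]/Ksp = (10.5×10^-3)(0.176×10^-3) / 4.074×10^-7 = 4.54

Ω = 4.54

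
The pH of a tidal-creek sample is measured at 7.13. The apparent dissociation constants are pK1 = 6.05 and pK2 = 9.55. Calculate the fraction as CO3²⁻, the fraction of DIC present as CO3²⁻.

α₂ = 1 / (1 + [H⁺]/K2 + [H⁺]²/(K1K2)) = 1 / (1 + 10^+2.42 + 10^+1.34)
   = 1 / (1 + 263.03 + 21.878) = 1/285.90 = 0.003498

α₂ = 0.00350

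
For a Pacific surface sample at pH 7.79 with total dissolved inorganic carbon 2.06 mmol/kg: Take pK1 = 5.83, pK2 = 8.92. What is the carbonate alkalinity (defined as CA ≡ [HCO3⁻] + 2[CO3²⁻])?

CA = [HCO3⁻] + 2[CO3²⁻] = (α₁ + 2α₂)·DIC
At pH 7.79: [H⁺]/K1 = 10^-1.96 = 0.010965, K2/[H⁺] = 10^-1.13 = 0.074131
α₁ = 1/(1 + 0.010965 + 0.074131) = 1/1.0851 = 0.9216; α₂ = α₁·K2/[H⁺] = 0.06832
α₁ + 2α₂ = 1.0582
CA = 1.0582 × 2.06 = 2.18 mmol/kg

CA = 2.18 mmol/kg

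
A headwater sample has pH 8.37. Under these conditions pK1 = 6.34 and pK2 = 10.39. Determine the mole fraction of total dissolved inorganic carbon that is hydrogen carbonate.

α₁ = 1 / (1 + [H⁺]/K1 + K2/[H⁺]) = 1 / (1 + 10^-2.03 + 10^-2.02)
   = 1 / (1 + 0.0093325 + 0.0095499) = 1/1.0189 = 0.9815

α₁ = 0.981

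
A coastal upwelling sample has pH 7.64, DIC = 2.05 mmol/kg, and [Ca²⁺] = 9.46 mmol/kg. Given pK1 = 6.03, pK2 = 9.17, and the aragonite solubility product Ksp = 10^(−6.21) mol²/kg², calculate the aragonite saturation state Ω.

Ω = 0.881

α₂ = 1 / (1 + [H⁺]/K2 + [H⁺]²/(K1K2)) = 1 / (1 + 10^+1.53 + 10^-0.08)
   = 1 / (1 + 33.884 + 0.83176) = 1/35.716 = 0.02800
[CO3²⁻] = α₂ × DIC = 0.02800 × 2.05 = 0.05740 mmol/kg
Ksp = 10^(−6.21) = 6.166×10^-7
Ω = [Ca²⁺][CO3²⁻]/Ksp = (9.46×10^-3)(5.740×10^-5) / 6.166×10^-7 = 0.881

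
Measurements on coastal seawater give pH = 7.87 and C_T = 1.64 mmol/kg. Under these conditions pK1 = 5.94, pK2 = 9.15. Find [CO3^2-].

[CO3²⁻] = 0.0809 mmol/kg

α₂ = 1 / (1 + [H⁺]/K2 + [H⁺]²/(K1K2)) = 1 / (1 + 10^+1.28 + 10^-0.65)
   = 1 / (1 + 19.055 + 0.22387) = 1/20.278 = 0.04931
[CO3²⁻] = α₂ × DIC = 0.04931 × 1.64 = 0.0809 mmol/kg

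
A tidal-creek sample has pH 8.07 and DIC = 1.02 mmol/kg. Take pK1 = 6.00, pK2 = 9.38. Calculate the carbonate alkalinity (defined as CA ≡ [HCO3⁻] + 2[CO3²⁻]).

CA = 1.06 mmol/kg

CA = [HCO3⁻] + 2[CO3²⁻] = (α₁ + 2α₂)·DIC
At pH 8.07: [H⁺]/K1 = 10^-2.07 = 0.0085114, K2/[H⁺] = 10^-1.31 = 0.048978
α₁ = 1/(1 + 0.0085114 + 0.048978) = 1/1.0575 = 0.9456; α₂ = α₁·K2/[H⁺] = 0.04632
α₁ + 2α₂ = 1.0383
CA = 1.0383 × 1.02 = 1.06 mmol/kg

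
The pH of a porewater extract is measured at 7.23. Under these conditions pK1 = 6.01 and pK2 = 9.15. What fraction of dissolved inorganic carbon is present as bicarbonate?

α₁ = 1 / (1 + [H⁺]/K1 + K2/[H⁺]) = 1 / (1 + 10^-1.22 + 10^-1.92)
   = 1 / (1 + 0.060256 + 0.012023) = 1/1.0723 = 0.9326

α₁ = 0.933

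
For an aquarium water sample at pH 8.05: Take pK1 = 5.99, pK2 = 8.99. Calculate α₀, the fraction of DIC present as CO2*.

α₀ = 1 / (1 + K1/[H⁺] + K1K2/[H⁺]²) = 1 / (1 + 10^+2.06 + 10^+1.12)
   = 1 / (1 + 114.82 + 13.183) = 1/129.00 = 0.007752

α₀ = 0.00775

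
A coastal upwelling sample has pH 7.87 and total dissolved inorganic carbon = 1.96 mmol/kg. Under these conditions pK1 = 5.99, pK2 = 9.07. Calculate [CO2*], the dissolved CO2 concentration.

[CO2*] = 0.0240 mmol/kg

α₀ = 1 / (1 + K1/[H⁺] + K1K2/[H⁺]²) = 1 / (1 + 10^+1.88 + 10^+0.68)
   = 1 / (1 + 75.858 + 4.7863) = 1/81.644 = 0.01225
[CO2*] = α₀ × DIC = 0.01225 × 1.96 = 0.0240 mmol/kg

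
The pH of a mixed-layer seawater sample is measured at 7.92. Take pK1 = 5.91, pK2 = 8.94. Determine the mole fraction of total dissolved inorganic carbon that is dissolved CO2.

α₀ = 1 / (1 + K1/[H⁺] + K1K2/[H⁺]²) = 1 / (1 + 10^+2.01 + 10^+0.99)
   = 1 / (1 + 102.33 + 9.7724) = 1/113.10 = 0.008842

α₀ = 0.00884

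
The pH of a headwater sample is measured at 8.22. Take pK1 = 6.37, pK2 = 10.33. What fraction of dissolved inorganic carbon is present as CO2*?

α₀ = 0.0138

α₀ = 1 / (1 + K1/[H⁺] + K1K2/[H⁺]²) = 1 / (1 + 10^+1.85 + 10^-0.26)
   = 1 / (1 + 70.795 + 0.54954) = 1/72.344 = 0.01382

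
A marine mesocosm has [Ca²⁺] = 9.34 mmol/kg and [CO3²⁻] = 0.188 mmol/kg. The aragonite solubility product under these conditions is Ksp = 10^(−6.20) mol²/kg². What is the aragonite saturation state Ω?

Ksp = 10^(−6.20) = 6.310×10^-7
Ω = [Ca²⁺][CO3²⁻]/Ksp = (9.34×10^-3)(0.188×10^-3) / 6.310×10^-7 = 2.78

Ω = 2.78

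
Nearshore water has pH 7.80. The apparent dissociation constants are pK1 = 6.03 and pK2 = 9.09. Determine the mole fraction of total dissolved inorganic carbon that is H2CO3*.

α₀ = 1 / (1 + K1/[H⁺] + K1K2/[H⁺]²) = 1 / (1 + 10^+1.77 + 10^+0.48)
   = 1 / (1 + 58.884 + 3.0200) = 1/62.904 = 0.01590

α₀ = 0.0159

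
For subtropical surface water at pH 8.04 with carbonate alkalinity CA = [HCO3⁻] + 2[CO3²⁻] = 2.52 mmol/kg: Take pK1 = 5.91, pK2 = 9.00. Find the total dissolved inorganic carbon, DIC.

CA = [HCO3⁻] + 2[CO3²⁻] = (α₁ + 2α₂)·DIC
At pH 8.04: [H⁺]/K1 = 10^-2.13 = 0.0074131, K2/[H⁺] = 10^-0.96 = 0.10965
α₁ = 1/(1 + 0.0074131 + 0.10965) = 1/1.1171 = 0.8952; α₂ = α₁·K2/[H⁺] = 0.09816
α₁ + 2α₂ = 1.0915
DIC = CA / (α₁ + 2α₂) = 2.52 / 1.0915 = 2.31 mmol/kg

DIC = 2.31 mmol/kg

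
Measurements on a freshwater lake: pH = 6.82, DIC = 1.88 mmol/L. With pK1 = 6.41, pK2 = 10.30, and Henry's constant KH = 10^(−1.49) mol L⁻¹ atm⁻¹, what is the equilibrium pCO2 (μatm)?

pCO2 = 1.63×10^4 μatm

α₀ = 1 / (1 + K1/[H⁺] + K1K2/[H⁺]²) = 1 / (1 + 10^+0.41 + 10^-3.07)
   = 1 / (1 + 2.5704 + 0.00085114) = 1/3.5712 = 0.2800
[CO2*] = α₀ × DIC = 0.2800 × 1.88 = 0.5264 mmol/L
pCO2 = [CO2*]/KH = 5.264×10^-4 / 3.236×10^-2 = 1.63×10^4 μatm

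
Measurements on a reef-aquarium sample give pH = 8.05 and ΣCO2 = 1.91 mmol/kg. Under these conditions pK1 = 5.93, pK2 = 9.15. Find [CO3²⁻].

α₂ = 1 / (1 + [H⁺]/K2 + [H⁺]²/(K1K2)) = 1 / (1 + 10^+1.10 + 10^-1.02)
   = 1 / (1 + 12.589 + 0.095499) = 1/13.685 = 0.07307
[CO3²⁻] = α₂ × DIC = 0.07307 × 1.91 = 0.140 mmol/kg

[CO3²⁻] = 0.140 mmol/kg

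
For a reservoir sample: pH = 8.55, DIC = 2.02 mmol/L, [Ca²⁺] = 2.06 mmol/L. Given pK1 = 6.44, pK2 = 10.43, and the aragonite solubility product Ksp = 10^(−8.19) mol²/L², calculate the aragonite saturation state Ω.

Ω = 8.32

α₂ = 1 / (1 + [H⁺]/K2 + [H⁺]²/(K1K2)) = 1 / (1 + 10^+1.88 + 10^-0.23)
   = 1 / (1 + 75.858 + 0.58884) = 1/77.447 = 0.01291
[CO3²⁻] = α₂ × DIC = 0.01291 × 2.02 = 0.02608 mmol/L
Ksp = 10^(−8.19) = 6.457×10^-9
Ω = [Ca²⁺][CO3²⁻]/Ksp = (2.06×10^-3)(2.608×10^-5) / 6.457×10^-9 = 8.32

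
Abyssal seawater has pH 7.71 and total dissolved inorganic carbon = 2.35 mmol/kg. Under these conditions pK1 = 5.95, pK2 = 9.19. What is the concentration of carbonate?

[CO3²⁻] = 0.0741 mmol/kg

α₂ = 1 / (1 + [H⁺]/K2 + [H⁺]²/(K1K2)) = 1 / (1 + 10^+1.48 + 10^-0.28)
   = 1 / (1 + 30.200 + 0.52481) = 1/31.724 = 0.03152
[CO3²⁻] = α₂ × DIC = 0.03152 × 2.35 = 0.0741 mmol/kg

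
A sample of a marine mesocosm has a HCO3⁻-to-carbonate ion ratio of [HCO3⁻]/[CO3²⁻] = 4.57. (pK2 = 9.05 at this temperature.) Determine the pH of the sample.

pH = 8.39

From K2 = [H⁺][CO3²⁻]/[HCO3⁻]:  pH = pK2 − log₁₀([HCO3⁻]/[CO3²⁻])
log₁₀(4.57) = +0.660
pH = 9.05 − (+0.660) = 8.39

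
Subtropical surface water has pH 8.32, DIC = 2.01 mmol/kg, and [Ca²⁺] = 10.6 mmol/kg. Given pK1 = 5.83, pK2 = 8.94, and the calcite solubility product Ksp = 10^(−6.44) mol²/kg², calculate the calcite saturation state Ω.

α₂ = 1 / (1 + [H⁺]/K2 + [H⁺]²/(K1K2)) = 1 / (1 + 10^+0.62 + 10^-1.87)
   = 1 / (1 + 4.1687 + 0.013490) = 1/5.1822 = 0.1930
[CO3²⁻] = α₂ × DIC = 0.1930 × 2.01 = 0.3879 mmol/kg
Ksp = 10^(−6.44) = 3.631×10^-7
Ω = [Ca²⁺][CO3²⁻]/Ksp = (10.6×10^-3)(3.879×10^-4) / 3.631×10^-7 = 11.3

Ω = 11.3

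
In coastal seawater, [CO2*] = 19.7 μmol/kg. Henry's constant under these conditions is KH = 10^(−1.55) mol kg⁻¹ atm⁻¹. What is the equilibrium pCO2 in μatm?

pCO2 = 699 μatm

KH = 10^(−1.55) = 2.818×10^-2 mol kg⁻¹ atm⁻¹
pCO2 = [CO2*]/KH = 19.7×10^-6 / 2.818×10^-2 = 6.99×10^-4 atm = 699 μatm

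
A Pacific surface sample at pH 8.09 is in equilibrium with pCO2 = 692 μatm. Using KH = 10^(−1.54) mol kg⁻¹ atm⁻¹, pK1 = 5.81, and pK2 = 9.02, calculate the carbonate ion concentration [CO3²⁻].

[CO3²⁻] = 0.447 mmol/kg

[CO2*] = KH · pCO2 = 10^(−1.54) × 692×10^-6 = 1.996×10^-5 mol/kg
α₀ = 1/(1 + K1/[H⁺] + K1K2/[H⁺]²) = 1/(1 + 10^+2.28 + 10^+1.35) = 0.004674
DIC = [CO2*]/α₀ = 1.996×10^-5 / 0.004674 = 4.270 mmol/kg
[CO3²⁻] = α₂·DIC; α₂ = 0.1046, so [CO3²⁻] = 0.1046 × 4.270 = 0.447 mmol/kg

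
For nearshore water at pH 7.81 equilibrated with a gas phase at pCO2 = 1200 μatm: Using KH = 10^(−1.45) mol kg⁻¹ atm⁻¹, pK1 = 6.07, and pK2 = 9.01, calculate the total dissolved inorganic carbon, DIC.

DIC = 2.53 mmol/kg

[CO2*] = KH · pCO2 = 10^(−1.45) × 1200×10^-6 = 4.258×10^-5 mol/kg
α₀ = 1/(1 + K1/[H⁺] + K1K2/[H⁺]²) = 1/(1 + 10^+1.74 + 10^+0.54) = 0.01683
DIC = [CO2*]/α₀ = 4.258×10^-5 / 0.01683 = 2.53 mmol/kg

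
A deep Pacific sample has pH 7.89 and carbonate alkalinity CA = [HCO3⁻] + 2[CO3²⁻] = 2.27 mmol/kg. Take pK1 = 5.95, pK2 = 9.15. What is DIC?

CA = [HCO3⁻] + 2[CO3²⁻] = (α₁ + 2α₂)·DIC
At pH 7.89: [H⁺]/K1 = 10^-1.94 = 0.011482, K2/[H⁺] = 10^-1.26 = 0.054954
α₁ = 1/(1 + 0.011482 + 0.054954) = 1/1.0664 = 0.9377; α₂ = α₁·K2/[H⁺] = 0.05153
α₁ + 2α₂ = 1.0408
DIC = CA / (α₁ + 2α₂) = 2.27 / 1.0408 = 2.18 mmol/kg

DIC = 2.18 mmol/kg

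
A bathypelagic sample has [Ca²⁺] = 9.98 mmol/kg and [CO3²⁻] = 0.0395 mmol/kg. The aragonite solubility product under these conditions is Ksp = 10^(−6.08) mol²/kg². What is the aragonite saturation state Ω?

Ksp = 10^(−6.08) = 8.318×10^-7
Ω = [Ca²⁺][CO3²⁻]/Ksp = (9.98×10^-3)(0.0395×10^-3) / 8.318×10^-7 = 0.474

Ω = 0.474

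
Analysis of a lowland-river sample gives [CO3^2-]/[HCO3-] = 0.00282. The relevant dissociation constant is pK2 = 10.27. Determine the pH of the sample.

pH = 7.72

From K2 = [H⁺][CO3^2-]/[HCO3-]:  pH = pK2 + log₁₀([CO3^2-]/[HCO3-])
log₁₀(0.00282) = -2.550
pH = 10.27 + (-2.550) = 7.72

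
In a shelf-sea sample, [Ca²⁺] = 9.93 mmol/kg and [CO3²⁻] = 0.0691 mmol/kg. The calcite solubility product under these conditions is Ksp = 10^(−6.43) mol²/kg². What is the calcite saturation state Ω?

Ksp = 10^(−6.43) = 3.715×10^-7
Ω = [Ca²⁺][CO3²⁻]/Ksp = (9.93×10^-3)(0.0691×10^-3) / 3.715×10^-7 = 1.85

Ω = 1.85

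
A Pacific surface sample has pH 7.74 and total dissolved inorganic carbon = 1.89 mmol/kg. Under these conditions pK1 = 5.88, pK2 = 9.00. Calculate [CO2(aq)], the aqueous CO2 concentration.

α₀ = 1 / (1 + K1/[H⁺] + K1K2/[H⁺]²) = 1 / (1 + 10^+1.86 + 10^+0.60)
   = 1 / (1 + 72.444 + 3.9811) = 1/77.425 = 0.01292
[CO2*] = α₀ × DIC = 0.01292 × 1.89 = 0.0244 mmol/kg

[CO2*] = 0.0244 mmol/kg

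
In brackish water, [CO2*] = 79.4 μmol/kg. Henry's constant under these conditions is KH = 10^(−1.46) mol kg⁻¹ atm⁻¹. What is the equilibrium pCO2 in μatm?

KH = 10^(−1.46) = 3.467×10^-2 mol kg⁻¹ atm⁻¹
pCO2 = [CO2*]/KH = 79.4×10^-6 / 3.467×10^-2 = 2.29×10^-3 atm = 2290 μatm

pCO2 = 2290 μatm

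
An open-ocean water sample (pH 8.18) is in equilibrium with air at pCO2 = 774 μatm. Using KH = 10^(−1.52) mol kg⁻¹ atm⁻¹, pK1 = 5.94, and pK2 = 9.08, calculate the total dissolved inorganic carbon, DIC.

[CO2*] = KH · pCO2 = 10^(−1.52) × 774×10^-6 = 2.337×10^-5 mol/kg
α₀ = 1/(1 + K1/[H⁺] + K1K2/[H⁺]²) = 1/(1 + 10^+2.24 + 10^+1.34) = 0.005085
DIC = [CO2*]/α₀ = 2.337×10^-5 / 0.005085 = 4.60 mmol/kg

DIC = 4.60 mmol/kg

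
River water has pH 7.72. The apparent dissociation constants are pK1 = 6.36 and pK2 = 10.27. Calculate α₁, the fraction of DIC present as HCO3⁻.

α₁ = 1 / (1 + [H⁺]/K1 + K2/[H⁺]) = 1 / (1 + 10^-1.36 + 10^-2.55)
   = 1 / (1 + 0.043652 + 0.0028184) = 1/1.0465 = 0.9556

α₁ = 0.956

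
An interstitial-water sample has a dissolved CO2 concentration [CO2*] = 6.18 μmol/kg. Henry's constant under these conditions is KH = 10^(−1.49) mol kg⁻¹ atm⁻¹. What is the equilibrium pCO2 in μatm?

KH = 10^(−1.49) = 3.236×10^-2 mol kg⁻¹ atm⁻¹
pCO2 = [CO2*]/KH = 6.18×10^-6 / 3.236×10^-2 = 1.91×10^-4 atm = 191 μatm

pCO2 = 191 μatm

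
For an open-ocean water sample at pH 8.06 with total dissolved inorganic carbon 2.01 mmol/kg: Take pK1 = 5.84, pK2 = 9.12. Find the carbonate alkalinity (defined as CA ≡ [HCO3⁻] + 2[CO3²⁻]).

CA = [HCO3⁻] + 2[CO3²⁻] = (α₁ + 2α₂)·DIC
At pH 8.06: [H⁺]/K1 = 10^-2.22 = 0.0060256, K2/[H⁺] = 10^-1.06 = 0.087096
α₁ = 1/(1 + 0.0060256 + 0.087096) = 1/1.0931 = 0.9148; α₂ = α₁·K2/[H⁺] = 0.07968
α₁ + 2α₂ = 1.0742
CA = 1.0742 × 2.01 = 2.16 mmol/kg

CA = 2.16 mmol/kg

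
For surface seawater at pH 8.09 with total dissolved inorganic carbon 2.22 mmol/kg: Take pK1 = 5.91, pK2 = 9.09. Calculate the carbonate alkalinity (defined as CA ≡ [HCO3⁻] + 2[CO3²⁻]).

CA = [HCO3⁻] + 2[CO3²⁻] = (α₁ + 2α₂)·DIC
At pH 8.09: [H⁺]/K1 = 10^-2.18 = 0.0066069, K2/[H⁺] = 10^-1.00 = 0.10000
α₁ = 1/(1 + 0.0066069 + 0.10000) = 1/1.1066 = 0.9037; α₂ = α₁·K2/[H⁺] = 0.09037
α₁ + 2α₂ = 1.0844
CA = 1.0844 × 2.22 = 2.41 mmol/kg

CA = 2.41 mmol/kg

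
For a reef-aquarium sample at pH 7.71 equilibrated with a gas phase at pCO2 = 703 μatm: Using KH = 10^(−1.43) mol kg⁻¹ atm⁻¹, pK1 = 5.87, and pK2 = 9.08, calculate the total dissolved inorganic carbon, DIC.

[CO2*] = KH · pCO2 = 10^(−1.43) × 703×10^-6 = 2.612×10^-5 mol/kg
α₀ = 1/(1 + K1/[H⁺] + K1K2/[H⁺]²) = 1/(1 + 10^+1.84 + 10^+0.47) = 0.01367
DIC = [CO2*]/α₀ = 2.612×10^-5 / 0.01367 = 1.91 mmol/kg

DIC = 1.91 mmol/kg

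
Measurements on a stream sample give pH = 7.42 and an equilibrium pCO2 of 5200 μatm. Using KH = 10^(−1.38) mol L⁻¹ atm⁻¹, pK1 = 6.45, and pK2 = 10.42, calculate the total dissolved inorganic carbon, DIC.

[CO2*] = KH · pCO2 = 10^(−1.38) × 5200×10^-6 = 2.168×10^-4 mol/L
α₀ = 1/(1 + K1/[H⁺] + K1K2/[H⁺]²) = 1/(1 + 10^+0.97 + 10^-2.03) = 0.09669
DIC = [CO2*]/α₀ = 2.168×10^-4 / 0.09669 = 2.24 mmol/L

DIC = 2.24 mmol/L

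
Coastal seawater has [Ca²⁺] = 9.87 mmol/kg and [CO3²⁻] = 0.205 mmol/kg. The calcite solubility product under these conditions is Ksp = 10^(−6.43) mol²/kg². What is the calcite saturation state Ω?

Ω = 5.45

Ksp = 10^(−6.43) = 3.715×10^-7
Ω = [Ca²⁺][CO3²⁻]/Ksp = (9.87×10^-3)(0.205×10^-3) / 3.715×10^-7 = 5.45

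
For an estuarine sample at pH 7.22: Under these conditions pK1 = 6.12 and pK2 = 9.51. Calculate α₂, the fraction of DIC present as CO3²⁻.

α₂ = 0.00473

α₂ = 1 / (1 + [H⁺]/K2 + [H⁺]²/(K1K2)) = 1 / (1 + 10^+2.29 + 10^+1.19)
   = 1 / (1 + 194.98 + 15.488) = 1/211.47 = 0.004729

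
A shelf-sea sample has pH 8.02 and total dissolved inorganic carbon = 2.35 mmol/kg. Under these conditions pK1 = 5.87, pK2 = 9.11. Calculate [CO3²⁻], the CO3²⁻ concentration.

α₂ = 1 / (1 + [H⁺]/K2 + [H⁺]²/(K1K2)) = 1 / (1 + 10^+1.09 + 10^-1.06)
   = 1 / (1 + 12.303 + 0.087096) = 1/13.390 = 0.07468
[CO3²⁻] = α₂ × DIC = 0.07468 × 2.35 = 0.176 mmol/kg

[CO3²⁻] = 0.176 mmol/kg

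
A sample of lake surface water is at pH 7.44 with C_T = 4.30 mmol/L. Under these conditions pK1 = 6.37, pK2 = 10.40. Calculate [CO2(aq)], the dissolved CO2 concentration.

α₀ = 1 / (1 + K1/[H⁺] + K1K2/[H⁺]²) = 1 / (1 + 10^+1.07 + 10^-1.89)
   = 1 / (1 + 11.749 + 0.012882) = 1/12.762 = 0.07836
[CO2*] = α₀ × DIC = 0.07836 × 4.30 = 0.337 mmol/L

[CO2*] = 0.337 mmol/L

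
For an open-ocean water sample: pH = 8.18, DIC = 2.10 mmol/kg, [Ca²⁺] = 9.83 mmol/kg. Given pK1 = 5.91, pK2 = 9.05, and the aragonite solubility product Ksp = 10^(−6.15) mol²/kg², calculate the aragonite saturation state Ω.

Ω = 3.45

α₂ = 1 / (1 + [H⁺]/K2 + [H⁺]²/(K1K2)) = 1 / (1 + 10^+0.87 + 10^-1.40)
   = 1 / (1 + 7.4131 + 0.039811) = 1/8.4529 = 0.1183
[CO3²⁻] = α₂ × DIC = 0.1183 × 2.10 = 0.2484 mmol/kg
Ksp = 10^(−6.15) = 7.079×10^-7
Ω = [Ca²⁺][CO3²⁻]/Ksp = (9.83×10^-3)(2.484×10^-4) / 7.079×10^-7 = 3.45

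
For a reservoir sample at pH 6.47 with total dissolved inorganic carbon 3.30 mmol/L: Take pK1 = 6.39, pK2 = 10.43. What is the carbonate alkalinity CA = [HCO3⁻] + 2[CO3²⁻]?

CA = [HCO3⁻] + 2[CO3²⁻] = (α₁ + 2α₂)·DIC
At pH 6.47: [H⁺]/K1 = 10^-0.08 = 0.83176, K2/[H⁺] = 10^-3.96 = 0.00010965
α₁ = 1/(1 + 0.83176 + 0.00010965) = 1/1.8319 = 0.5459; α₂ = α₁·K2/[H⁺] = 5.986×10^-5
α₁ + 2α₂ = 0.5460
CA = 0.5460 × 3.30 = 1.80 mmol/L

CA = 1.80 mmol/L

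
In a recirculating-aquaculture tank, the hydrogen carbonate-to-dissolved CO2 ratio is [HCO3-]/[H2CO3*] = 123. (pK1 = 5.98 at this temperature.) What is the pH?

pH = 8.07

From K1 = [H⁺][HCO3-]/[H2CO3*]:  pH = pK1 + log₁₀([HCO3-]/[H2CO3*])
log₁₀(123) = +2.090
pH = 5.98 + (+2.090) = 8.07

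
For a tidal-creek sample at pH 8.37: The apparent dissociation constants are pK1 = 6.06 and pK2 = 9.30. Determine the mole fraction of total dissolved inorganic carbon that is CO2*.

α₀ = 0.00436

α₀ = 1 / (1 + K1/[H⁺] + K1K2/[H⁺]²) = 1 / (1 + 10^+2.31 + 10^+1.38)
   = 1 / (1 + 204.17 + 23.988) = 1/229.16 = 0.004364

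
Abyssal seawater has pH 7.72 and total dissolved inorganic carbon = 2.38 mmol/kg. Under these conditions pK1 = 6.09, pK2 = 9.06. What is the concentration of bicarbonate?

[HCO3⁻] = 2.23 mmol/kg

α₁ = 1 / (1 + [H⁺]/K1 + K2/[H⁺]) = 1 / (1 + 10^-1.63 + 10^-1.34)
   = 1 / (1 + 0.023442 + 0.045709) = 1/1.0692 = 0.9353
[HCO3⁻] = α₁ × DIC = 0.9353 × 2.38 = 2.23 mmol/kg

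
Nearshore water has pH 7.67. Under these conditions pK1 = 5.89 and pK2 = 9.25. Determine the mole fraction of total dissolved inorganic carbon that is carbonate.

α₂ = 0.0252

α₂ = 1 / (1 + [H⁺]/K2 + [H⁺]²/(K1K2)) = 1 / (1 + 10^+1.58 + 10^-0.20)
   = 1 / (1 + 38.019 + 0.63096) = 1/39.650 = 0.02522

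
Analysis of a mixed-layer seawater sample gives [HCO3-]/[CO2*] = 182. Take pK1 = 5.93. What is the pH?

pH = 8.19

From K1 = [H⁺][HCO3-]/[CO2*]:  pH = pK1 + log₁₀([HCO3-]/[CO2*])
log₁₀(182) = +2.260
pH = 5.93 + (+2.260) = 8.19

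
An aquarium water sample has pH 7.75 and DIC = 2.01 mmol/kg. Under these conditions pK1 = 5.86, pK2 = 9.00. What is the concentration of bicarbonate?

[HCO3⁻] = 1.88 mmol/kg

α₁ = 1 / (1 + [H⁺]/K1 + K2/[H⁺]) = 1 / (1 + 10^-1.89 + 10^-1.25)
   = 1 / (1 + 0.012882 + 0.056234) = 1/1.0691 = 0.9354
[HCO3⁻] = α₁ × DIC = 0.9354 × 2.01 = 1.88 mmol/kg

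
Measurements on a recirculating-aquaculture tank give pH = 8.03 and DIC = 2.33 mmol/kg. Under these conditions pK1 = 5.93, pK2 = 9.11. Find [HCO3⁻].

[HCO3⁻] = 2.14 mmol/kg

α₁ = 1 / (1 + [H⁺]/K1 + K2/[H⁺]) = 1 / (1 + 10^-2.10 + 10^-1.08)
   = 1 / (1 + 0.0079433 + 0.083176) = 1/1.0911 = 0.9165
[HCO3⁻] = α₁ × DIC = 0.9165 × 2.33 = 2.14 mmol/kg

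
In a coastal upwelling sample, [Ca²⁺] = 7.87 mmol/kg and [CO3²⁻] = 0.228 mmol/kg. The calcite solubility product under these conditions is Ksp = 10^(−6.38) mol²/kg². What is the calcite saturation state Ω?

Ω = 4.30

Ksp = 10^(−6.38) = 4.169×10^-7
Ω = [Ca²⁺][CO3²⁻]/Ksp = (7.87×10^-3)(0.228×10^-3) / 4.169×10^-7 = 4.30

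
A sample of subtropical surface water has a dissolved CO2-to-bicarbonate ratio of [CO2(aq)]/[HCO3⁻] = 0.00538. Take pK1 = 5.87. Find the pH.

From K1 = [H⁺][HCO3⁻]/[CO2(aq)]:  pH = pK1 − log₁₀([CO2(aq)]/[HCO3⁻])
log₁₀(0.00538) = -2.269
pH = 5.87 − (-2.269) = 8.14

pH = 8.14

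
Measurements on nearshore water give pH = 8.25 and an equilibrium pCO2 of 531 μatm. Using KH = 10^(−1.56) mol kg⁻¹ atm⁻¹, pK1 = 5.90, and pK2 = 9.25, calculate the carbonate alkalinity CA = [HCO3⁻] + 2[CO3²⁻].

[CO2*] = KH · pCO2 = 10^(−1.56) × 531×10^-6 = 1.462×10^-5 mol/kg
α₀ = 1/(1 + K1/[H⁺] + K1K2/[H⁺]²) = 1/(1 + 10^+2.35 + 10^+1.35) = 0.004044
DIC = [CO2*]/α₀ = 1.462×10^-5 / 0.004044 = 3.616 mmol/kg
CA = (α₁ + 2α₂)·DIC = (0.9054 + 2×0.09054) × 3.616 = 3.93 mmol/kg

CA = 3.93 mmol/kg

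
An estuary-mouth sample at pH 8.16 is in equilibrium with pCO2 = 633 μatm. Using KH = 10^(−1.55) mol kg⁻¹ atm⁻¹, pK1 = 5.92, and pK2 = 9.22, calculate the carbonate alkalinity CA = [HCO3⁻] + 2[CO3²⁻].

[CO2*] = KH · pCO2 = 10^(−1.55) × 633×10^-6 = 1.784×10^-5 mol/kg
α₀ = 1/(1 + K1/[H⁺] + K1K2/[H⁺]²) = 1/(1 + 10^+2.24 + 10^+1.18) = 0.005265
DIC = [CO2*]/α₀ = 1.784×10^-5 / 0.005265 = 3.388 mmol/kg
CA = (α₁ + 2α₂)·DIC = (0.9150 + 2×0.07970) × 3.388 = 3.64 mmol/kg

CA = 3.64 mmol/kg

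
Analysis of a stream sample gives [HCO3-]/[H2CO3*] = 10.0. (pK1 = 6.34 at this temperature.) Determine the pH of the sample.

pH = 7.34

From K1 = [H⁺][HCO3-]/[H2CO3*]:  pH = pK1 + log₁₀([HCO3-]/[H2CO3*])
log₁₀(10.0) = +1.000
pH = 6.34 + (+1.000) = 7.34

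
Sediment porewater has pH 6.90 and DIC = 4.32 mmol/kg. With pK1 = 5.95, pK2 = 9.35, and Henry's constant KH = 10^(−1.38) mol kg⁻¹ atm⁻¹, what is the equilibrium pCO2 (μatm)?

α₀ = 1 / (1 + K1/[H⁺] + K1K2/[H⁺]²) = 1 / (1 + 10^+0.95 + 10^-1.50)
   = 1 / (1 + 8.9125 + 0.031623) = 1/9.9441 = 0.1006
[CO2*] = α₀ × DIC = 0.1006 × 4.32 = 0.4344 mmol/kg
pCO2 = [CO2*]/KH = 4.344×10^-4 / 4.169×10^-2 = 1.04×10^4 μatm

pCO2 = 1.04×10^4 μatm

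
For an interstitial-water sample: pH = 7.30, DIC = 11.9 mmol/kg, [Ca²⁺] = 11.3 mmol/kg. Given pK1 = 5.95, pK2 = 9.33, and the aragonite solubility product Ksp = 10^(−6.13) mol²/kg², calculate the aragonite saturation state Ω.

Ω = 1.61

α₂ = 1 / (1 + [H⁺]/K2 + [H⁺]²/(K1K2)) = 1 / (1 + 10^+2.03 + 10^+0.68)
   = 1 / (1 + 107.15 + 4.7863) = 1/112.94 = 0.008854
[CO3²⁻] = α₂ × DIC = 0.008854 × 11.9 = 0.1054 mmol/kg
Ksp = 10^(−6.13) = 7.413×10^-7
Ω = [Ca²⁺][CO3²⁻]/Ksp = (11.3×10^-3)(1.054×10^-4) / 7.413×10^-7 = 1.61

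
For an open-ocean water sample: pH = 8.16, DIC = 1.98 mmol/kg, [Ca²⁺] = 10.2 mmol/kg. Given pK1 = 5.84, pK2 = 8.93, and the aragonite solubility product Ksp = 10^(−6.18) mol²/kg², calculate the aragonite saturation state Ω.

α₂ = 1 / (1 + [H⁺]/K2 + [H⁺]²/(K1K2)) = 1 / (1 + 10^+0.77 + 10^-1.55)
   = 1 / (1 + 5.8884 + 0.028184) = 1/6.9166 = 0.1446
[CO3²⁻] = α₂ × DIC = 0.1446 × 1.98 = 0.2863 mmol/kg
Ksp = 10^(−6.18) = 6.607×10^-7
Ω = [Ca²⁺][CO3²⁻]/Ksp = (10.2×10^-3)(2.863×10^-4) / 6.607×10^-7 = 4.42

Ω = 4.42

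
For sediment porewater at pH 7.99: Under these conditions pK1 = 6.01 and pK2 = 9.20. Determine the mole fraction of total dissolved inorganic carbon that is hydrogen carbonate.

α₁ = 1 / (1 + [H⁺]/K1 + K2/[H⁺]) = 1 / (1 + 10^-1.98 + 10^-1.21)
   = 1 / (1 + 0.010471 + 0.061660) = 1/1.0721 = 0.9327

α₁ = 0.933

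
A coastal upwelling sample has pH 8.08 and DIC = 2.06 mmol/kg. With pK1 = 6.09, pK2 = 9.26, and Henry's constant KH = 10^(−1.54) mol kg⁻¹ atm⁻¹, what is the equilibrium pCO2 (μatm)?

α₀ = 1 / (1 + K1/[H⁺] + K1K2/[H⁺]²) = 1 / (1 + 10^+1.99 + 10^+0.81)
   = 1 / (1 + 97.724 + 6.4565) = 1/105.18 = 0.009507
[CO2*] = α₀ × DIC = 0.009507 × 2.06 = 0.01959 mmol/kg = 19.59 μmol/kg
pCO2 = [CO2*]/KH = 1.959×10^-5 / 2.884×10^-2 = 679 μatm

pCO2 = 679 μatm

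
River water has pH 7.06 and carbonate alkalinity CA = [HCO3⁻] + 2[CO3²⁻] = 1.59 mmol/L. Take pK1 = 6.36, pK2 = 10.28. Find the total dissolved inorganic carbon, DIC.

CA = [HCO3⁻] + 2[CO3²⁻] = (α₁ + 2α₂)·DIC
At pH 7.06: [H⁺]/K1 = 10^-0.70 = 0.19953, K2/[H⁺] = 10^-3.22 = 0.00060256
α₁ = 1/(1 + 0.19953 + 0.00060256) = 1/1.2001 = 0.8332; α₂ = α₁·K2/[H⁺] = 0.0005021
α₁ + 2α₂ = 0.8342
DIC = CA / (α₁ + 2α₂) = 1.59 / 0.8342 = 1.91 mmol/L

DIC = 1.91 mmol/L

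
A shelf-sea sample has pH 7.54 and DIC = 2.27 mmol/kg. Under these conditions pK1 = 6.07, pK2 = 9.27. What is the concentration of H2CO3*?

[CO2*] = 0.0731 mmol/kg

α₀ = 1 / (1 + K1/[H⁺] + K1K2/[H⁺]²) = 1 / (1 + 10^+1.47 + 10^-0.26)
   = 1 / (1 + 29.512 + 0.54954) = 1/31.062 = 0.03219
[CO2*] = α₀ × DIC = 0.03219 × 2.27 = 0.0731 mmol/kg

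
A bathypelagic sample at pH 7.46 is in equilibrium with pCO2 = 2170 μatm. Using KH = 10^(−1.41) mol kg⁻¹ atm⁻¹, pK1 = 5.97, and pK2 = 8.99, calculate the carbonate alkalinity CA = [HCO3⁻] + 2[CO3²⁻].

[CO2*] = KH · pCO2 = 10^(−1.41) × 2170×10^-6 = 8.442×10^-5 mol/kg
α₀ = 1/(1 + K1/[H⁺] + K1K2/[H⁺]²) = 1/(1 + 10^+1.49 + 10^-0.04) = 0.03047
DIC = [CO2*]/α₀ = 8.442×10^-5 / 0.03047 = 2.770 mmol/kg
CA = (α₁ + 2α₂)·DIC = (0.9417 + 2×0.02779) × 2.770 = 2.76 mmol/kg

CA = 2.76 mmol/kg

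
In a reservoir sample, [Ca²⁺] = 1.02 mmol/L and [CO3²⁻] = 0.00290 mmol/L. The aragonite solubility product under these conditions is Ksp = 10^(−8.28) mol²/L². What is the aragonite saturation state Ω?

Ksp = 10^(−8.28) = 5.248×10^-9
Ω = [Ca²⁺][CO3²⁻]/Ksp = (1.02×10^-3)(0.00290×10^-3) / 5.248×10^-9 = 0.564

Ω = 0.564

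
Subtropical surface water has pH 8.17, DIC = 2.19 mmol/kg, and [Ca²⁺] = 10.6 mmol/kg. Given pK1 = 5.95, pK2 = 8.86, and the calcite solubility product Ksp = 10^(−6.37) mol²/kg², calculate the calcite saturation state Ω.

α₂ = 1 / (1 + [H⁺]/K2 + [H⁺]²/(K1K2)) = 1 / (1 + 10^+0.69 + 10^-1.53)
   = 1 / (1 + 4.8978 + 0.029512) = 1/5.9273 = 0.1687
[CO3²⁻] = α₂ × DIC = 0.1687 × 2.19 = 0.3695 mmol/kg
Ksp = 10^(−6.37) = 4.266×10^-7
Ω = [Ca²⁺][CO3²⁻]/Ksp = (10.6×10^-3)(3.695×10^-4) / 4.266×10^-7 = 9.18

Ω = 9.18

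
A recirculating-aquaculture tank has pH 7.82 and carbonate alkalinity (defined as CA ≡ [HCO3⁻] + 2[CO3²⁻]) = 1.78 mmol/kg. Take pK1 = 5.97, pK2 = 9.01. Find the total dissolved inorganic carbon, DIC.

DIC = 1.70 mmol/kg

CA = [HCO3⁻] + 2[CO3²⁻] = (α₁ + 2α₂)·DIC
At pH 7.82: [H⁺]/K1 = 10^-1.85 = 0.014125, K2/[H⁺] = 10^-1.19 = 0.064565
α₁ = 1/(1 + 0.014125 + 0.064565) = 1/1.0787 = 0.9270; α₂ = α₁·K2/[H⁺] = 0.05986
α₁ + 2α₂ = 1.0468
DIC = CA / (α₁ + 2α₂) = 1.78 / 1.0468 = 1.70 mmol/kg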